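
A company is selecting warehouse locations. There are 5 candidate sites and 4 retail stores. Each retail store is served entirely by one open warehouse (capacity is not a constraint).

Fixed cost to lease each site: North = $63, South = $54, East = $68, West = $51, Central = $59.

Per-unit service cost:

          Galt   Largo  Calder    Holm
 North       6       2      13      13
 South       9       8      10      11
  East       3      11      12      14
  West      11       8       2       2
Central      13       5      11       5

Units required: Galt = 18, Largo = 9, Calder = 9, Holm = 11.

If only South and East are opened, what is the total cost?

Each retail store is assigned to its cheapest site among the open ones.
{South, East}: Galt→East 3·18=54, Largo→South 8·9=72, Calder→South 10·9=90, Holm→South 11·11=121. Service 337; fixed 122; total 459.

Total cost: 459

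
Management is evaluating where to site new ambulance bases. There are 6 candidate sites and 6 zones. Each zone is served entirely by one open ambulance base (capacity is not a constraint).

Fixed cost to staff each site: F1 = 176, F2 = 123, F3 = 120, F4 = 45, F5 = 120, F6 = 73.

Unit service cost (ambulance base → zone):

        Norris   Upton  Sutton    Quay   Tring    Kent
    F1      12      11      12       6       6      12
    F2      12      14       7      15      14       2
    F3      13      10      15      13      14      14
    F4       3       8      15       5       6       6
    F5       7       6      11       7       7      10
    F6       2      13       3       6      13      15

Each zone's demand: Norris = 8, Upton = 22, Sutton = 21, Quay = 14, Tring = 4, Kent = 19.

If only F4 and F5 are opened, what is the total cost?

Each zone is assigned to its cheapest site among the open ones.
{F4, F5}: Norris→F4 3·8=24, Upton→F5 6·22=132, Sutton→F5 11·21=231, Quay→F4 5·14=70, Tring→F4 6·4=24, Kent→F4 6·19=114. Service 595; fixed 165; total 760.

Total cost: 760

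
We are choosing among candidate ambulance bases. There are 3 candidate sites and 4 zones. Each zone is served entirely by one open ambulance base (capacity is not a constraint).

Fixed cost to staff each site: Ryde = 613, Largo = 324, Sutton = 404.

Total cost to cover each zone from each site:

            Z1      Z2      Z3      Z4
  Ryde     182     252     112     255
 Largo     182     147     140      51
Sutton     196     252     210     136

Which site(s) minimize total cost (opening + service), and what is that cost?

For any fixed open set, each zone goes to its cheapest open site; total = fixed + service.
{Largo}: Z1→Largo 182, Z2→Largo 147, Z3→Largo 140, Z4→Largo 51. Service 520; fixed 324; total 844.
{Sutton}: service 794 + fixed 404 = 1198
{Largo, Sutton}: service 520 + fixed 728 = 1248
{Ryde, Largo, Sutton}: service 492 + fixed 1341 = 1833
No other subset beats 844.

Open Largo only; minimum total cost 844.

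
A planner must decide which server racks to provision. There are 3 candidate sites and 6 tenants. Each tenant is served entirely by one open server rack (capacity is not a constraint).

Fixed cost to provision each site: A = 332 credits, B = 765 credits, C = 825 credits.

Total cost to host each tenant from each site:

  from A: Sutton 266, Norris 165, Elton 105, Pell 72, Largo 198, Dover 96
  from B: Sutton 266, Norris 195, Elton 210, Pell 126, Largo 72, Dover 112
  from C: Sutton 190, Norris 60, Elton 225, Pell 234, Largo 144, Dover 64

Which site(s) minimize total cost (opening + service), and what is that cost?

Open A only; minimum total cost 1234.

For any fixed open set, each tenant goes to its cheapest open site; total = fixed + service.
{A}: Sutton→A 266, Norris→A 165, Elton→A 105, Pell→A 72, Largo→A 198, Dover→A 96. Service 902; fixed 332; total 1234.
{C}: Sutton→C 190, Norris→C 60, Elton→C 225, Pell→C 234, Largo→C 144, Dover→C 64. Service 917; fixed 825; total 1742.
{B}: service 981 + fixed 765 = 1746
{A, B, C}: service 563 + fixed 1922 = 2485
No other subset beats 1234.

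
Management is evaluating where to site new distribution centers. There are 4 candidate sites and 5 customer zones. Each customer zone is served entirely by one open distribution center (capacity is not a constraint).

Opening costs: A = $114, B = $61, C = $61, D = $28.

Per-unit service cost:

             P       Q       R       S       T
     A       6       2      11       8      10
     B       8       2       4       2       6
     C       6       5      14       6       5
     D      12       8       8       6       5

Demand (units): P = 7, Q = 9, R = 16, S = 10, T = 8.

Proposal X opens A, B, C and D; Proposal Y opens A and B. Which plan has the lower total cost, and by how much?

Proposal X: {A, B, C, D}: P→A 6·7=42, Q→A 2·9=18, R→B 4·16=64, S→B 2·10=20, T→C 5·8=40. Service 184; fixed 264; total 448.
Proposal Y: {A, B}: P→A 6·7=42, Q→A 2·9=18, R→B 4·16=64, S→B 2·10=20, T→B 6·8=48. Service 192; fixed 175; total 367.
Difference: |448 − 367| = 81.

Proposal Y is cheaper by 81.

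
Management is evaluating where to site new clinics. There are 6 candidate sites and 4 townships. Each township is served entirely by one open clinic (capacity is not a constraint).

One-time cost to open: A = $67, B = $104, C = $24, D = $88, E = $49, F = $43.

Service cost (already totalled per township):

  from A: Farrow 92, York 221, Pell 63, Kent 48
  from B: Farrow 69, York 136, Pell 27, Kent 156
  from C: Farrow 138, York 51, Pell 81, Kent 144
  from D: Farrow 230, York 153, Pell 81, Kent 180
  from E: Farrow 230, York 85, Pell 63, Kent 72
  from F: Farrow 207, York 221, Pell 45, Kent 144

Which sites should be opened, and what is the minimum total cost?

For any fixed open set, each township goes to its cheapest open site; total = fixed + service.
{A, C}: Farrow→A 92, York→C 51, Pell→A 63, Kent→A 48. Service 254; fixed 91; total 345.
{A, C, F}: Farrow→A 92, York→C 51, Pell→F 45, Kent→A 48. Service 236; fixed 134; total 370.
{A, B, C}: service 195 + fixed 195 = 390
{A, B, C, D, E, F}: service 195 + fixed 375 = 570
No other subset beats 345.

Open A and C; minimum total cost 345.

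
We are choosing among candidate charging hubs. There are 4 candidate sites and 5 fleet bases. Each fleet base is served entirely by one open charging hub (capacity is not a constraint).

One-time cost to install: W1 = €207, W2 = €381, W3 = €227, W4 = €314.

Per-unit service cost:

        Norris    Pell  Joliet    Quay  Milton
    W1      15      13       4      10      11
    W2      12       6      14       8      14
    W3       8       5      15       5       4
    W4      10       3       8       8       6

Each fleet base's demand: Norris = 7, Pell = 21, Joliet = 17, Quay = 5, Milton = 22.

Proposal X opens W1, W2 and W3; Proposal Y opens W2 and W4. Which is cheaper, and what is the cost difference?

Proposal X: {W1, W2, W3}: Norris→W3 8·7=56, Pell→W3 5·21=105, Joliet→W1 4·17=68, Quay→W3 5·5=25, Milton→W3 4·22=88. Service 342; fixed 815; total 1157.
Proposal Y: {W2, W4}: Norris→W4 10·7=70, Pell→W4 3·21=63, Joliet→W4 8·17=136, Quay→W2 8·5=40, Milton→W4 6·22=132. Service 441; fixed 695; total 1136.
Difference: |1157 − 1136| = 21.

Proposal Y is cheaper by 21.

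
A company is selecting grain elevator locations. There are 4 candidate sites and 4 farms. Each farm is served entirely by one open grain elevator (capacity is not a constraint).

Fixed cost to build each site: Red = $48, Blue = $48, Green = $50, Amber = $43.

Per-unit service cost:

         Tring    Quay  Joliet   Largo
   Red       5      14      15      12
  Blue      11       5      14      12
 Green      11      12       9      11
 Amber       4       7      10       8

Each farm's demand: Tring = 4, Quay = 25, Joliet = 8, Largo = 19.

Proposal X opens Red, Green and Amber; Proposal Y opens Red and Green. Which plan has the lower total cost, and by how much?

Proposal X is cheaper by 143.

Proposal X: {Red, Green, Amber}: Tring→Amber 4·4=16, Quay→Amber 7·25=175, Joliet→Green 9·8=72, Largo→Amber 8·19=152. Service 415; fixed 141; total 556.
Proposal Y: {Red, Green}: Tring→Red 5·4=20, Quay→Green 12·25=300, Joliet→Green 9·8=72, Largo→Green 11·19=209. Service 601; fixed 98; total 699.
Difference: |556 − 699| = 143.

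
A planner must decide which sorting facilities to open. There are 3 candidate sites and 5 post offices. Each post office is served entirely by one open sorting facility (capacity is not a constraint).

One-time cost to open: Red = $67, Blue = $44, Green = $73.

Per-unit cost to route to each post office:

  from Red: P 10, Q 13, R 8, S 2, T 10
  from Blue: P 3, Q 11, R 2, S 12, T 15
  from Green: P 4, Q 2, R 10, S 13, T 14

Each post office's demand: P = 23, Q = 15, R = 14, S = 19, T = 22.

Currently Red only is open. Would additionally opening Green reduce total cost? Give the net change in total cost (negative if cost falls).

Current service cost with {Red}: 795.
Adding Green: each post office re-picks its cheapest; new service cost 492, saving 303.
Extra fixed cost: 73. Net change = 73 − 303 = -230.
(Totals: 862 → 632.)

Yes — net change −230 (cost falls by 230).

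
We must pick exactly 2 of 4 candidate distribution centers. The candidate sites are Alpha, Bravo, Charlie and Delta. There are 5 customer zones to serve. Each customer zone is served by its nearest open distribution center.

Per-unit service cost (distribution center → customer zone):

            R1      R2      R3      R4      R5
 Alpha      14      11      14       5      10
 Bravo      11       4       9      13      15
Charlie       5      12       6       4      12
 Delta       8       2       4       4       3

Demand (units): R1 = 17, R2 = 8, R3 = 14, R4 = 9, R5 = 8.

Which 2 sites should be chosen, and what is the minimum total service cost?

Choose Charlie and Delta; total service cost 217.

With exactly 2 open, each customer zone uses its cheapest among the chosen.
{Charlie, Delta}: R1→Charlie 5·17=85, R2→Delta 2·8=16, R3→Delta 4·14=56, R4→Charlie 4·9=36, R5→Delta 3·8=24. Service cost 217.
{Alpha, Delta}: service cost 268
{Bravo, Delta}: service cost 268
Among all 6 size-2 choices, {Charlie, Delta} is lowest.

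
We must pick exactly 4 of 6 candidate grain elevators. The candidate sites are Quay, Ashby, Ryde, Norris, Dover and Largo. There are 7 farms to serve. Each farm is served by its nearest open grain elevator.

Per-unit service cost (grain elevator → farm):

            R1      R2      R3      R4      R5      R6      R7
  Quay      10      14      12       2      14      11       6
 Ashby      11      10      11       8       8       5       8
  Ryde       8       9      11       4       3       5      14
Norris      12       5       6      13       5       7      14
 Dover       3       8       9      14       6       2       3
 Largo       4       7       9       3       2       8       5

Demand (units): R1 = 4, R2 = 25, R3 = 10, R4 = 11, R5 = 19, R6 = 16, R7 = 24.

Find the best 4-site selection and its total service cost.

Choose Quay, Norris, Dover and Largo; total service cost 361.

With exactly 4 open, each farm uses its cheapest among the chosen.
{Quay, Norris, Dover, Largo}: R1→Dover 3·4=12, R2→Norris 5·25=125, R3→Norris 6·10=60, R4→Quay 2·11=22, R5→Largo 2·19=38, R6→Dover 2·16=32, R7→Dover 3·24=72. Service cost 361.
{Ashby, Norris, Dover, Largo}: service cost 372
{Ryde, Norris, Dover, Largo}: service cost 372
Among all 15 size-4 choices, {Quay, Norris, Dover, Largo} is lowest.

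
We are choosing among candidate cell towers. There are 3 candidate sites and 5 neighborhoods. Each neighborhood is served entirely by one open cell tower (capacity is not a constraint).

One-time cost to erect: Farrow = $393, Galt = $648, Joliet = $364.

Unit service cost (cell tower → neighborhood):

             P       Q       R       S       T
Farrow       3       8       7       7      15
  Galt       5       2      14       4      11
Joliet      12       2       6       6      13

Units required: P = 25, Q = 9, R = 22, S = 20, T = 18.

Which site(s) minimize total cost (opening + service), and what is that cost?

For any fixed open set, each neighborhood goes to its cheapest open site; total = fixed + service.
{Farrow}: P→Farrow 3·25=75, Q→Farrow 8·9=72, R→Farrow 7·22=154, S→Farrow 7·20=140, T→Farrow 15·18=270. Service 711; fixed 393; total 1104.
{Joliet}: P→Joliet 12·25=300, Q→Joliet 2·9=18, R→Joliet 6·22=132, S→Joliet 6·20=120, T→Joliet 13·18=234. Service 804; fixed 364; total 1168.
{Farrow, Joliet}: P→Farrow 3·25=75, Q→Joliet 2·9=18, R→Joliet 6·22=132, S→Joliet 6·20=120, T→Joliet 13·18=234. Service 579; fixed 757; total 1336.
{Farrow, Galt, Joliet}: service 503 + fixed 1405 = 1908
(All 7 nonempty subsets were checked; Farrow only is lowest.)

Open Farrow only; minimum total cost 1104.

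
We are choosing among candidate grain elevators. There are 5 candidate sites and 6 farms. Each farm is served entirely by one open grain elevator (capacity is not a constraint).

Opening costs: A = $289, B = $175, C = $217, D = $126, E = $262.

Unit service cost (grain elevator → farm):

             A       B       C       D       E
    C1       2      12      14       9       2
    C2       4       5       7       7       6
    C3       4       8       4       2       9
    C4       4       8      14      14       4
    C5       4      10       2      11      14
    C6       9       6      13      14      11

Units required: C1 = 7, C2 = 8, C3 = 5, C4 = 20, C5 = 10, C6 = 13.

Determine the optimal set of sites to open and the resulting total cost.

Open A only; minimum total cost 592.

For any fixed open set, each farm goes to its cheapest open site; total = fixed + service.
{A}: C1→A 2·7=14, C2→A 4·8=32, C3→A 4·5=20, C4→A 4·20=80, C5→A 4·10=40, C6→A 9·13=117. Service 303; fixed 289; total 592.
{B}: service 502 + fixed 175 = 677
{A, D}: service 293 + fixed 415 = 708
{A, B, C, D, E}: service 234 + fixed 1069 = 1303
No other subset beats 592.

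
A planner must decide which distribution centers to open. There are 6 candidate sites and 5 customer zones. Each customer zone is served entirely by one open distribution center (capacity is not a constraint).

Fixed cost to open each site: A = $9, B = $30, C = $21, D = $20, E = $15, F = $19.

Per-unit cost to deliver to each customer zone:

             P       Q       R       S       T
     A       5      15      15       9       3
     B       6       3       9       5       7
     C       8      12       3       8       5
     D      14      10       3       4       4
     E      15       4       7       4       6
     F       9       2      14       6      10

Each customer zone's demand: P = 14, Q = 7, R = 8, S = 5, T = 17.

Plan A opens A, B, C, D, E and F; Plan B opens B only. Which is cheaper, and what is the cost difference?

Plan A is cheaper by 58.

Plan A: {A, B, C, D, E, F}: P→A 5·14=70, Q→F 2·7=14, R→C 3·8=24, S→D 4·5=20, T→A 3·17=51. Service 179; fixed 114; total 293.
Plan B: {B}: P→B 6·14=84, Q→B 3·7=21, R→B 9·8=72, S→B 5·5=25, T→B 7·17=119. Service 321; fixed 30; total 351.
Difference: |293 − 351| = 58.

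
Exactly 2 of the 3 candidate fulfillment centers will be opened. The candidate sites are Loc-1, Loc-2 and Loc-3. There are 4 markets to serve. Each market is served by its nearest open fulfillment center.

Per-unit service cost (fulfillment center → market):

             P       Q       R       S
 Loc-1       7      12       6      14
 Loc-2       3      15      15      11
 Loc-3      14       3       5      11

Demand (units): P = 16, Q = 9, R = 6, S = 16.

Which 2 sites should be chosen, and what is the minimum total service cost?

Choose Loc-2 and Loc-3; total service cost 281.

With exactly 2 open, each market uses its cheapest among the chosen.
{Loc-2, Loc-3}: P→Loc-2 3·16=48, Q→Loc-3 3·9=27, R→Loc-3 5·6=30, S→Loc-2 11·16=176. Service cost 281.
{Loc-1, Loc-3}: service cost 345
{Loc-1, Loc-2}: service cost 368
Among all 3 size-2 choices, {Loc-2, Loc-3} is lowest.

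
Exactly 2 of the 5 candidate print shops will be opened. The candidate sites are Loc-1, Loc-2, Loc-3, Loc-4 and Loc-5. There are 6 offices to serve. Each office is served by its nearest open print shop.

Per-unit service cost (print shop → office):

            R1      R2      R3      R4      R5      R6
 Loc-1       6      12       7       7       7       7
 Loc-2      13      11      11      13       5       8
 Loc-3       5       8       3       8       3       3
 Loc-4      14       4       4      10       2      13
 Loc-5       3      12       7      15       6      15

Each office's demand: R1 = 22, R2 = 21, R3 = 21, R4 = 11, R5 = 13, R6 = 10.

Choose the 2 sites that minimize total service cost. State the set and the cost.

Choose Loc-3 and Loc-4; total service cost 401.

With exactly 2 open, each office uses its cheapest among the chosen.
{Loc-3, Loc-4}: R1→Loc-3 5·22=110, R2→Loc-4 4·21=84, R3→Loc-3 3·21=63, R4→Loc-3 8·11=88, R5→Loc-4 2·13=26, R6→Loc-3 3·10=30. Service cost 401.
{Loc-3, Loc-5}: service cost 454
{Loc-1, Loc-4}: service cost 473
Among all 10 size-2 choices, {Loc-3, Loc-4} is lowest.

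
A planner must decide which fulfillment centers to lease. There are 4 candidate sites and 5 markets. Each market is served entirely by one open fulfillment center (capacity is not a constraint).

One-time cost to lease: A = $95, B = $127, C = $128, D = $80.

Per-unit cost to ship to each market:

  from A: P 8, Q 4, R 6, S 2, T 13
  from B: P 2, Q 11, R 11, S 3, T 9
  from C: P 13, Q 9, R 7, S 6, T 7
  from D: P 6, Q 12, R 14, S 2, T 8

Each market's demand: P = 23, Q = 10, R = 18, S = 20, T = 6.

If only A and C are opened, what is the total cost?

Total cost: 637

Each market is assigned to its cheapest site among the open ones.
{A, C}: P→A 8·23=184, Q→A 4·10=40, R→A 6·18=108, S→A 2·20=40, T→C 7·6=42. Service 414; fixed 223; total 637.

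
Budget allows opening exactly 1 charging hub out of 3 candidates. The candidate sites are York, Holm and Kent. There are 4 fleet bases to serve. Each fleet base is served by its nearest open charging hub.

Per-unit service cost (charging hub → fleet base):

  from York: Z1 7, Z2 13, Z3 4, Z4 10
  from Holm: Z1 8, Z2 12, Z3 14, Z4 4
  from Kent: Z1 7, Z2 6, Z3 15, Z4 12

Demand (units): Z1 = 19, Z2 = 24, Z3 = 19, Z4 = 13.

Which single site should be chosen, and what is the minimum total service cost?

With exactly 1 open, each fleet base uses its cheapest among the chosen.
{York}: Z1→York 7·19=133, Z2→York 13·24=312, Z3→York 4·19=76, Z4→York 10·13=130. Service cost 651.
{Kent}: service cost 718
{Holm}: service cost 758
Among all 3 size-1 choices, {York} is lowest.

Choose York only; total service cost 651.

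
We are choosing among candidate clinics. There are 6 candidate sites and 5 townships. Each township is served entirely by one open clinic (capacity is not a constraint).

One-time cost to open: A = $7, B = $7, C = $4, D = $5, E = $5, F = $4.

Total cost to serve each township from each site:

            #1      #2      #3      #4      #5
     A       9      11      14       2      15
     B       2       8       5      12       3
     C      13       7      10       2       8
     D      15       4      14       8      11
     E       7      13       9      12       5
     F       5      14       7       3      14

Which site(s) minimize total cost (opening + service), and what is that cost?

For any fixed open set, each township goes to its cheapest open site; total = fixed + service.
{B, C}: #1→B 2, #2→C 7, #3→B 5, #4→C 2, #5→B 3. Service 19; fixed 11; total 30.
{B, C, D}: service 16 + fixed 16 = 32
{B, F}: service 21 + fixed 11 = 32
{A, B, C, D, E, F}: #1→B 2, #2→D 4, #3→B 5, #4→A 2, #5→B 3. Service 16; fixed 32; total 48.
No other subset beats 30.

Open B and C; minimum total cost 30.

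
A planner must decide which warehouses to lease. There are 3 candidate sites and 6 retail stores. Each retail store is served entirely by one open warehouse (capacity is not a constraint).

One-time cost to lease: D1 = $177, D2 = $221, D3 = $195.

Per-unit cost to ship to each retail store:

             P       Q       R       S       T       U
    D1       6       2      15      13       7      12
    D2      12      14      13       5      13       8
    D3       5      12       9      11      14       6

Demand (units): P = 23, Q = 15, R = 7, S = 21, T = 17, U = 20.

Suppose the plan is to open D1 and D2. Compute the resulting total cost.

Total cost: 1041

Each retail store is assigned to its cheapest site among the open ones.
{D1, D2}: P→D1 6·23=138, Q→D1 2·15=30, R→D2 13·7=91, S→D2 5·21=105, T→D1 7·17=119, U→D2 8·20=160. Service 643; fixed 398; total 1041.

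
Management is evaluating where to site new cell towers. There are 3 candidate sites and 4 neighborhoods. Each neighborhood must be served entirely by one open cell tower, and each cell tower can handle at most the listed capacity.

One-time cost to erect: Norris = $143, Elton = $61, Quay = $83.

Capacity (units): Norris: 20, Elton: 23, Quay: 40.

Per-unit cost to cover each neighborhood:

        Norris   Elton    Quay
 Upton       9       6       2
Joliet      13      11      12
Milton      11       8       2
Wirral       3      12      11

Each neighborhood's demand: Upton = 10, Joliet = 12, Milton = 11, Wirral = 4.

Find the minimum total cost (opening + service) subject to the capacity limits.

Minimum total cost: 313

Open {Quay}: Upton→Quay 2·10=20, Joliet→Quay 12·12=144, Milton→Quay 2·11=22, Wirral→Quay 11·4=44.
Loads: Quay carries 37/40. Service 230; fixed 83; total 313.
Next best feasible plan costs 362.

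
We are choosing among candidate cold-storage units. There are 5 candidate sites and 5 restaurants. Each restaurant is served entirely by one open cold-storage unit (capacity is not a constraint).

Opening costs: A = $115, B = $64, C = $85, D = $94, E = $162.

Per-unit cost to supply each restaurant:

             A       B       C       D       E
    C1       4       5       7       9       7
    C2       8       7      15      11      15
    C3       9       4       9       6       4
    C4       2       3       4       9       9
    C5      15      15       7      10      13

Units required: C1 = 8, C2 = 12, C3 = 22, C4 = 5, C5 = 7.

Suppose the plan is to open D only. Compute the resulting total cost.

Total cost: 545

Each restaurant is assigned to its cheapest site among the open ones.
{D}: C1→D 9·8=72, C2→D 11·12=132, C3→D 6·22=132, C4→D 9·5=45, C5→D 10·7=70. Service 451; fixed 94; total 545.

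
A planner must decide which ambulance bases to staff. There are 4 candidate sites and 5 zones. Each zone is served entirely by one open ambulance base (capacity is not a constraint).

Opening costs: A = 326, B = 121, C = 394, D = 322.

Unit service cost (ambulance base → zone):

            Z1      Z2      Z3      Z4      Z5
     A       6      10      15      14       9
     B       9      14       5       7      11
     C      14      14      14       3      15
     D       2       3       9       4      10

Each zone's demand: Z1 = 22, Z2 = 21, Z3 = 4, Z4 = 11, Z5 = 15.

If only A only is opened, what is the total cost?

Total cost: 1017

Each zone is assigned to its cheapest site among the open ones.
{A}: Z1→A 6·22=132, Z2→A 10·21=210, Z3→A 15·4=60, Z4→A 14·11=154, Z5→A 9·15=135. Service 691; fixed 326; total 1017.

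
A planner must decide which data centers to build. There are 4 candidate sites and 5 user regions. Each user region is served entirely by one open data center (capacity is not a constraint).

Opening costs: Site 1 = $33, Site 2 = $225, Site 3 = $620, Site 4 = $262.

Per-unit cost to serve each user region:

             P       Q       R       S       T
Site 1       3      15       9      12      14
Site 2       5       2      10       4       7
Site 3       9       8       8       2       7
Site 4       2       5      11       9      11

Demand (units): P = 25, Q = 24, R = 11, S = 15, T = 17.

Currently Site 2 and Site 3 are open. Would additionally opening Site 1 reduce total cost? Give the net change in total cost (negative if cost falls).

Yes — net change −17 (cost falls by 17).

Current service cost with {Site 2, Site 3}: 410.
Adding Site 1: each user region re-picks its cheapest; new service cost 360, saving 50.
Extra fixed cost: 33. Net change = 33 − 50 = -17.
(Totals: 1255 → 1238.)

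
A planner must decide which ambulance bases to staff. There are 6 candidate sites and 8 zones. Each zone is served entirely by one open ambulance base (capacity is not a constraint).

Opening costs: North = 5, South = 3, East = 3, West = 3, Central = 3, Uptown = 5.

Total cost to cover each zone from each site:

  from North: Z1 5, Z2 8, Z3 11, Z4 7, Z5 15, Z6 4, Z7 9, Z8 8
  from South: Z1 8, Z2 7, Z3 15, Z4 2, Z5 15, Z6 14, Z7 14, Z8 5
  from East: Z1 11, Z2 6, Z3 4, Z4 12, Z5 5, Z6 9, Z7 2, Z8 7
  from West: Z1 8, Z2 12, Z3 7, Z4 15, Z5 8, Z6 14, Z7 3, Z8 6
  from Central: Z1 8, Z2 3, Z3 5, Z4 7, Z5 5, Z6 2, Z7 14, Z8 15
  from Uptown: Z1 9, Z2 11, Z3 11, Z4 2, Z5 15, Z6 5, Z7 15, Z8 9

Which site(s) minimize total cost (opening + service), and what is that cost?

Open South, East and Central; minimum total cost 40.

For any fixed open set, each zone goes to its cheapest open site; total = fixed + service.
{South, East, Central}: Z1→South 8, Z2→Central 3, Z3→East 4, Z4→South 2, Z5→East 5, Z6→Central 2, Z7→East 2, Z8→South 5. Service 31; fixed 9; total 40.
{North, South, East, Central}: service 28 + fixed 14 = 42
{South, West, Central}: Z1→South 8, Z2→Central 3, Z3→Central 5, Z4→South 2, Z5→Central 5, Z6→Central 2, Z7→West 3, Z8→South 5. Service 33; fixed 9; total 42.
{North, South, East, West, Central, Uptown}: service 28 + fixed 22 = 50
No other subset beats 40.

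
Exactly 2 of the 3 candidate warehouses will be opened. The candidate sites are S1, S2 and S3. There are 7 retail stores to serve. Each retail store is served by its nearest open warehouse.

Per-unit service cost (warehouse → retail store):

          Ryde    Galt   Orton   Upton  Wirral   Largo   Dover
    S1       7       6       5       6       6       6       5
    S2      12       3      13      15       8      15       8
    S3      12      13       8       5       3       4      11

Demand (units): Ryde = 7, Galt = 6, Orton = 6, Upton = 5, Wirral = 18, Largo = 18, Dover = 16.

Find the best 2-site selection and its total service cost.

Choose S1 and S3; total service cost 346.

With exactly 2 open, each retail store uses its cheapest among the chosen.
{S1, S3}: Ryde→S1 7·7=49, Galt→S1 6·6=36, Orton→S1 5·6=30, Upton→S3 5·5=25, Wirral→S3 3·18=54, Largo→S3 4·18=72, Dover→S1 5·16=80. Service cost 346.
{S1, S2}: service cost 423
{S2, S3}: service cost 429
Among all 3 size-2 choices, {S1, S3} is lowest.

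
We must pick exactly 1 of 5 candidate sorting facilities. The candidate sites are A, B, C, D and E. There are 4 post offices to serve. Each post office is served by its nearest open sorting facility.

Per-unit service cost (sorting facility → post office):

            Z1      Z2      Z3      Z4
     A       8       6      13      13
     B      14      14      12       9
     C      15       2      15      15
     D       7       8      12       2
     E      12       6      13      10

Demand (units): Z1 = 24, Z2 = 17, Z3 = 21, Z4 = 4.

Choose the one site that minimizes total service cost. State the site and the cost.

With exactly 1 open, each post office uses its cheapest among the chosen.
{D}: Z1→D 7·24=168, Z2→D 8·17=136, Z3→D 12·21=252, Z4→D 2·4=8. Service cost 564.
{A}: service cost 619
{E}: service cost 703
Among all 5 size-1 choices, {D} is lowest.

Choose D only; total service cost 564.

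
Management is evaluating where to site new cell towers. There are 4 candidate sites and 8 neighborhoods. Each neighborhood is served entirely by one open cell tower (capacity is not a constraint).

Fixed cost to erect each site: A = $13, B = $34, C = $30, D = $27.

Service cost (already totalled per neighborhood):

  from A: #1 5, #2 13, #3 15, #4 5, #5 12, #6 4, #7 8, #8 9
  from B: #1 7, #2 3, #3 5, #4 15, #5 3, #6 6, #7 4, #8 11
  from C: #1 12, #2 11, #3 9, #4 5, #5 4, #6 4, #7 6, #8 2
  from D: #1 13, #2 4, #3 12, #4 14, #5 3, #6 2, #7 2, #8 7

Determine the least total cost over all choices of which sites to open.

Minimum total cost: 80

For any fixed open set, each neighborhood goes to its cheapest open site; total = fixed + service.
{A, D}: #1→A 5, #2→D 4, #3→D 12, #4→A 5, #5→D 3, #6→D 2, #7→D 2, #8→D 7. Service 40; fixed 40; total 80.
{C}: service 53 + fixed 30 = 83
{A}: service 71 + fixed 13 = 84
{A, B, C, D}: service 27 + fixed 104 = 131
(All 15 nonempty subsets were checked; A and D is lowest.)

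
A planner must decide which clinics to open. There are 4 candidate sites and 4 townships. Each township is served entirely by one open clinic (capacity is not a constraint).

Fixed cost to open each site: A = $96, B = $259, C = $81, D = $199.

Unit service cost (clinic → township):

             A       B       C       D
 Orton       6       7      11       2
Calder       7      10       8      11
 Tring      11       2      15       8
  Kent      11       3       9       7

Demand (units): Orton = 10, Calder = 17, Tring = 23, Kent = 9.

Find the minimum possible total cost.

Minimum total cost: 572

For any fixed open set, each township goes to its cheapest open site; total = fixed + service.
{B}: Orton→B 7·10=70, Calder→B 10·17=170, Tring→B 2·23=46, Kent→B 3·9=27. Service 313; fixed 259; total 572.
{A, B}: service 252 + fixed 355 = 607
{B, C}: service 279 + fixed 340 = 619
{A, B, C, D}: service 212 + fixed 635 = 847
No other subset beats 572.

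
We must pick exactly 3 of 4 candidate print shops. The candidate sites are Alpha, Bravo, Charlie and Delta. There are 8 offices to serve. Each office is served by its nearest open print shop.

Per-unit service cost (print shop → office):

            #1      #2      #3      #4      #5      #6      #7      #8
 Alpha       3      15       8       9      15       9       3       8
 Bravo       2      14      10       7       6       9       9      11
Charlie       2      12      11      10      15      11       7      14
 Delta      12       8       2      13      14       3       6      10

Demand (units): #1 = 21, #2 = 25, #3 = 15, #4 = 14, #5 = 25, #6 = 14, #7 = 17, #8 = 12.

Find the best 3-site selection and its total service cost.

With exactly 3 open, each office uses its cheapest among the chosen.
{Alpha, Bravo, Delta}: #1→Bravo 2·21=42, #2→Delta 8·25=200, #3→Delta 2·15=30, #4→Bravo 7·14=98, #5→Bravo 6·25=150, #6→Delta 3·14=42, #7→Alpha 3·17=51, #8→Alpha 8·12=96. Service cost 709.
{Bravo, Charlie, Delta}: service cost 784
{Alpha, Charlie, Delta}: service cost 937
Among all 4 size-3 choices, {Alpha, Bravo, Delta} is lowest.

Choose Alpha, Bravo and Delta; total service cost 709.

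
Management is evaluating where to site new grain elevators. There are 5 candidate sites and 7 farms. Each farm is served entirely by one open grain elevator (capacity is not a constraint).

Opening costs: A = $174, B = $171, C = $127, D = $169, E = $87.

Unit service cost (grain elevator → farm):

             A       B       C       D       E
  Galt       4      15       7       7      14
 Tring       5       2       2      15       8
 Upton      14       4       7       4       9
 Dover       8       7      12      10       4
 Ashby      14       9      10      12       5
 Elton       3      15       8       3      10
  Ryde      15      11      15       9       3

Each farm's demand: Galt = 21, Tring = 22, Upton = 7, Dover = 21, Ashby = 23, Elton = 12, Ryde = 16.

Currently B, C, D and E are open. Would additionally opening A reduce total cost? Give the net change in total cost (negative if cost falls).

No — net change +111 (cost rises by 111).

Current service cost with {B, C, D, E}: 502.
Adding A: each farm re-picks its cheapest; new service cost 439, saving 63.
Extra fixed cost: 174. Net change = 174 − 63 = 111.
(Totals: 1056 → 1167.)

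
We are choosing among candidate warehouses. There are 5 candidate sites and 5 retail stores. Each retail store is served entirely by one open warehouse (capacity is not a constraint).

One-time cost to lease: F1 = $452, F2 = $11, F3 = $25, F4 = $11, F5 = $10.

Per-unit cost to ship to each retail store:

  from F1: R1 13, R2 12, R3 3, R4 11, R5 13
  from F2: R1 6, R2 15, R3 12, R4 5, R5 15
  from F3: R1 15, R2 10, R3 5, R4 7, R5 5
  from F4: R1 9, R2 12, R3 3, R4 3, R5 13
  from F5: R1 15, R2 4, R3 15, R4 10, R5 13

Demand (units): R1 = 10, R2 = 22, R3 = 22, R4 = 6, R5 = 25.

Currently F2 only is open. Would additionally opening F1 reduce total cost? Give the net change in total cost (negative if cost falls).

No — net change +138 (cost rises by 138).

Current service cost with {F2}: 1059.
Adding F1: each retail store re-picks its cheapest; new service cost 745, saving 314.
Extra fixed cost: 452. Net change = 452 − 314 = 138.
(Totals: 1070 → 1208.)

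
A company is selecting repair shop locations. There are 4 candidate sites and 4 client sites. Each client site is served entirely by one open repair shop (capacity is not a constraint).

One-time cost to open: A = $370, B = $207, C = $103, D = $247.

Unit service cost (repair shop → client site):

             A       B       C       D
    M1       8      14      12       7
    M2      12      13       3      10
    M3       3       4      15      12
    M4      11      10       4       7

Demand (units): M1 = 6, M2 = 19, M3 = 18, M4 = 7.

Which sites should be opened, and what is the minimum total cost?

Open C only; minimum total cost 530.

For any fixed open set, each client site goes to its cheapest open site; total = fixed + service.
{C}: M1→C 12·6=72, M2→C 3·19=57, M3→C 15·18=270, M4→C 4·7=28. Service 427; fixed 103; total 530.
{B, C}: M1→C 12·6=72, M2→C 3·19=57, M3→B 4·18=72, M4→C 4·7=28. Service 229; fixed 310; total 539.
{A, C}: service 187 + fixed 473 = 660
{A, B, C, D}: M1→D 7·6=42, M2→C 3·19=57, M3→A 3·18=54, M4→C 4·7=28. Service 181; fixed 927; total 1108.
No other subset beats 530.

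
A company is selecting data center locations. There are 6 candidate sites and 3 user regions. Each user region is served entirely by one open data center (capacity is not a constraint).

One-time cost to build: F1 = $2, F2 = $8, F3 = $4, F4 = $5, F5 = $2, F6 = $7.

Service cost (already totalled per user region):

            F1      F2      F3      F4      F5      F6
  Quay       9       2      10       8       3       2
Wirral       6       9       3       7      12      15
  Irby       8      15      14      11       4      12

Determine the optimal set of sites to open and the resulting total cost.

For any fixed open set, each user region goes to its cheapest open site; total = fixed + service.
{F3, F5}: Quay→F5 3, Wirral→F3 3, Irby→F5 4. Service 10; fixed 6; total 16.
{F1, F5}: service 13 + fixed 4 = 17
{F1, F3, F5}: service 10 + fixed 8 = 18
{F1, F2, F3, F4, F5, F6}: Quay→F2 2, Wirral→F3 3, Irby→F5 4. Service 9; fixed 28; total 37.
No other subset beats 16.

Open F3 and F5; minimum total cost 16.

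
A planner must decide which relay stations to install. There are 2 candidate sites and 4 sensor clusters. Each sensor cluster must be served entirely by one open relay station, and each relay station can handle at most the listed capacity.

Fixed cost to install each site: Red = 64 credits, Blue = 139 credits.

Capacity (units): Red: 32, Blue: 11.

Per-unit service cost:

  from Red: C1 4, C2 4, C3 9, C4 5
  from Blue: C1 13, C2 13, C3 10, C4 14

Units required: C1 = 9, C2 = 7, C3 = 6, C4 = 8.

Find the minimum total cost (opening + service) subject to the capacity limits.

Open {Red}: C1→Red 4·9=36, C2→Red 4·7=28, C3→Red 9·6=54, C4→Red 5·8=40.
Loads: Red carries 30/32. Service 158; fixed 64; total 222.
Next best feasible plan costs 361.

Minimum total cost: 222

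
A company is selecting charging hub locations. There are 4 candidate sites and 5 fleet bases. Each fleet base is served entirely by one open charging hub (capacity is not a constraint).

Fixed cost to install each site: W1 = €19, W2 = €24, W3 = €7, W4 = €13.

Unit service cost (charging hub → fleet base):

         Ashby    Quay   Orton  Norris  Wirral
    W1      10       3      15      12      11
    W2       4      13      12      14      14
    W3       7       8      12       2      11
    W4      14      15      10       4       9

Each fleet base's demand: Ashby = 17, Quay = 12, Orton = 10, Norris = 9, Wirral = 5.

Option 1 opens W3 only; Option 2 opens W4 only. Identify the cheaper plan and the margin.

Option 1: {W3}: Ashby→W3 7·17=119, Quay→W3 8·12=96, Orton→W3 12·10=120, Norris→W3 2·9=18, Wirral→W3 11·5=55. Service 408; fixed 7; total 415.
Option 2: {W4}: Ashby→W4 14·17=238, Quay→W4 15·12=180, Orton→W4 10·10=100, Norris→W4 4·9=36, Wirral→W4 9·5=45. Service 599; fixed 13; total 612.
Difference: |415 − 612| = 197.

Option 1 is cheaper by 197.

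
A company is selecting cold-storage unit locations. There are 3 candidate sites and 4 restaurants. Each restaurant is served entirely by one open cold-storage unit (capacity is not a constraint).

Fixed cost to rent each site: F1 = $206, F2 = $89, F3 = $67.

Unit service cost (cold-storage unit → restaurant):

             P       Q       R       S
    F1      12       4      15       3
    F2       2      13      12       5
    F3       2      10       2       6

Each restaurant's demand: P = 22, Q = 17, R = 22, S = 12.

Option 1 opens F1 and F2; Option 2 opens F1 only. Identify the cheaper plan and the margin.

Option 1 is cheaper by 197.

Option 1: {F1, F2}: P→F2 2·22=44, Q→F1 4·17=68, R→F2 12·22=264, S→F1 3·12=36. Service 412; fixed 295; total 707.
Option 2: {F1}: P→F1 12·22=264, Q→F1 4·17=68, R→F1 15·22=330, S→F1 3·12=36. Service 698; fixed 206; total 904.
Difference: |707 − 904| = 197.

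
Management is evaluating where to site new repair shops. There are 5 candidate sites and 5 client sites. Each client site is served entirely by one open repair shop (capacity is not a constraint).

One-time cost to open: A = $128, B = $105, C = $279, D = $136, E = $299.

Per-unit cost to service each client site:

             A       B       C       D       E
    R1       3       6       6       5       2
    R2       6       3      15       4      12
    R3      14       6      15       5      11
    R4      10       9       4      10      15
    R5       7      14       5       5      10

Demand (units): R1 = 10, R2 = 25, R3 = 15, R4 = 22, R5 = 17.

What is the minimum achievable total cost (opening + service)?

Minimum total cost: 666

For any fixed open set, each client site goes to its cheapest open site; total = fixed + service.
{D}: R1→D 5·10=50, R2→D 4·25=100, R3→D 5·15=75, R4→D 10·22=220, R5→D 5·17=85. Service 530; fixed 136; total 666.
{B, D}: R1→D 5·10=50, R2→B 3·25=75, R3→D 5·15=75, R4→B 9·22=198, R5→D 5·17=85. Service 483; fixed 241; total 724.
{A, B}: service 512 + fixed 233 = 745
{A, B, C, D, E}: R1→E 2·10=20, R2→B 3·25=75, R3→D 5·15=75, R4→C 4·22=88, R5→C 5·17=85. Service 343; fixed 947; total 1290.
No other subset beats 666.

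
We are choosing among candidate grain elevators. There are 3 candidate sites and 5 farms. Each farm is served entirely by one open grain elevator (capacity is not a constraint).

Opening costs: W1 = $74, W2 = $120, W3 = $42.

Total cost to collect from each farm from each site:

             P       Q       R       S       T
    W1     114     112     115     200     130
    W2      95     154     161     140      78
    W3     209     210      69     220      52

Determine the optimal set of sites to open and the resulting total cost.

For any fixed open set, each farm goes to its cheapest open site; total = fixed + service.
{W1, W3}: P→W1 114, Q→W1 112, R→W3 69, S→W1 200, T→W3 52. Service 547; fixed 116; total 663.
{W2, W3}: P→W2 95, Q→W2 154, R→W3 69, S→W2 140, T→W3 52. Service 510; fixed 162; total 672.
{W1, W2, W3}: service 468 + fixed 236 = 704
{W3}: P→W3 209, Q→W3 210, R→W3 69, S→W3 220, T→W3 52. Service 760; fixed 42; total 802.
No other subset beats 663.

Open W1 and W3; minimum total cost 663.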